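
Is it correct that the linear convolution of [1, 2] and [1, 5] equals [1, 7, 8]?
Recompute linear convolution of [1, 2] and [1, 5]: y[0] = 1×1 = 1; y[1] = 1×5 + 2×1 = 7; y[2] = 2×5 = 10 → [1, 7, 10]. Compare to given [1, 7, 8]: they differ at index 2: given 8, correct 10, so answer: No

No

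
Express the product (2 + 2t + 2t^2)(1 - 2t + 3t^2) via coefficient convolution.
Ascending coefficients: a = [2, 2, 2], b = [1, -2, 3]. c[0] = 2×1 = 2; c[1] = 2×-2 + 2×1 = -2; c[2] = 2×3 + 2×-2 + 2×1 = 4; c[3] = 2×3 + 2×-2 = 2; c[4] = 2×3 = 6. Result coefficients: [2, -2, 4, 2, 6] → 2 - 2t + 4t^2 + 2t^3 + 6t^4

2 - 2t + 4t^2 + 2t^3 + 6t^4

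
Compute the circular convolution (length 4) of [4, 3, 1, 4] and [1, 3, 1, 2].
Use y[k] = Σ_j u[j]·v[(k-j) mod 4]. y[0] = 4×1 + 3×2 + 1×1 + 4×3 = 23; y[1] = 4×3 + 3×1 + 1×2 + 4×1 = 21; y[2] = 4×1 + 3×3 + 1×1 + 4×2 = 22; y[3] = 4×2 + 3×1 + 1×3 + 4×1 = 18. Result: [23, 21, 22, 18]

[23, 21, 22, 18]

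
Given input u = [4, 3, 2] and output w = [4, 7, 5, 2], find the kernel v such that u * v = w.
Output length 4 = len(u) + len(v) - 1 ⇒ len(v) = 2. Solve v forward using v[k] = (w[k] - Σ_{i≥1} u[i]·v[k-i]) / u[0]: v[0] = w[0] / u[0] = 4 / 4 = 1; v[1] = (w[1] - 3×1) / u[0] = (7 - 3×1) / 4 = 1. So v = [1, 1]. Forward-check [4, 3, 2] * [1, 1]: w[0] = 4×1 = 4; w[1] = 4×1 + 3×1 = 7; w[2] = 3×1 + 2×1 = 5; w[3] = 2×1 = 2 → [4, 7, 5, 2] ✓

[1, 1]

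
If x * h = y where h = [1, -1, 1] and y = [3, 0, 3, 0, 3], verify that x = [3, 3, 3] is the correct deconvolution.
Forward-compute [3, 3, 3] * [1, -1, 1]: y[0] = 3×1 = 3; y[1] = 3×-1 + 3×1 = 0; y[2] = 3×1 + 3×-1 + 3×1 = 3; y[3] = 3×1 + 3×-1 = 0; y[4] = 3×1 = 3 → [3, 0, 3, 0, 3]. Matches given y = [3, 0, 3, 0, 3], so verified.

Verified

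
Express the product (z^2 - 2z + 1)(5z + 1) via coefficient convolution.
Ascending coefficients: a = [1, -2, 1], b = [1, 5]. c[0] = 1×1 = 1; c[1] = 1×5 + -2×1 = 3; c[2] = -2×5 + 1×1 = -9; c[3] = 1×5 = 5. Result coefficients: [1, 3, -9, 5] → 5z^3 - 9z^2 + 3z + 1

5z^3 - 9z^2 + 3z + 1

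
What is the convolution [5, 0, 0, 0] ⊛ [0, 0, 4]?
y[0] = 5×0 = 0; y[1] = 5×0 + 0×0 = 0; y[2] = 5×4 + 0×0 + 0×0 = 20; y[3] = 0×4 + 0×0 + 0×0 = 0; y[4] = 0×4 + 0×0 = 0; y[5] = 0×4 = 0

[0, 0, 20, 0, 0, 0]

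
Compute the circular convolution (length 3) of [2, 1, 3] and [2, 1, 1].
Use y[k] = Σ_j s[j]·t[(k-j) mod 3]. y[0] = 2×2 + 1×1 + 3×1 = 8; y[1] = 2×1 + 1×2 + 3×1 = 7; y[2] = 2×1 + 1×1 + 3×2 = 9. Result: [8, 7, 9]

[8, 7, 9]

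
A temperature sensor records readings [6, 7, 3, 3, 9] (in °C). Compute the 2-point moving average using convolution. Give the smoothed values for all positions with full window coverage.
2-point moving average kernel = [1, 1]. Apply in 'valid' mode (full window coverage): avg[0] = (6 + 7) / 2 = 6.5; avg[1] = (7 + 3) / 2 = 5.0; avg[2] = (3 + 3) / 2 = 3.0; avg[3] = (3 + 9) / 2 = 6.0. Smoothed values: [6.5, 5.0, 3.0, 6.0]

[6.5, 5.0, 3.0, 6.0]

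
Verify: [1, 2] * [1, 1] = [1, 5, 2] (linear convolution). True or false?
Recompute linear convolution of [1, 2] and [1, 1]: y[0] = 1×1 = 1; y[1] = 1×1 + 2×1 = 3; y[2] = 2×1 = 2 → [1, 3, 2]. Compare to given [1, 5, 2]: they differ at index 1: given 5, correct 3, so answer: No

No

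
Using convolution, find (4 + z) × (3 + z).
Ascending coefficients: a = [4, 1], b = [3, 1]. c[0] = 4×3 = 12; c[1] = 4×1 + 1×3 = 7; c[2] = 1×1 = 1. Result coefficients: [12, 7, 1] → 12 + 7z + z^2

12 + 7z + z^2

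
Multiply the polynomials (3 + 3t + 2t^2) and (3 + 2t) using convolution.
Ascending coefficients: a = [3, 3, 2], b = [3, 2]. c[0] = 3×3 = 9; c[1] = 3×2 + 3×3 = 15; c[2] = 3×2 + 2×3 = 12; c[3] = 2×2 = 4. Result coefficients: [9, 15, 12, 4] → 9 + 15t + 12t^2 + 4t^3

9 + 15t + 12t^2 + 4t^3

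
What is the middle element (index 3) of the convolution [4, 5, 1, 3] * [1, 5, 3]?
Use y[k] = Σ_i a[i]·b[k-i] at k=3. y[3] = 5×3 + 1×5 + 3×1 = 23

23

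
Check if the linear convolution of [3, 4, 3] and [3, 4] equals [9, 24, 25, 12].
Recompute linear convolution of [3, 4, 3] and [3, 4]: y[0] = 3×3 = 9; y[1] = 3×4 + 4×3 = 24; y[2] = 4×4 + 3×3 = 25; y[3] = 3×4 = 12 → [9, 24, 25, 12]. Given [9, 24, 25, 12] matches, so answer: Yes

Yes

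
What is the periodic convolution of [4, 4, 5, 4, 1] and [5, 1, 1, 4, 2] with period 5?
Use y[k] = Σ_j s[j]·t[(k-j) mod 5]. y[0] = 4×5 + 4×2 + 5×4 + 4×1 + 1×1 = 53; y[1] = 4×1 + 4×5 + 5×2 + 4×4 + 1×1 = 51; y[2] = 4×1 + 4×1 + 5×5 + 4×2 + 1×4 = 45; y[3] = 4×4 + 4×1 + 5×1 + 4×5 + 1×2 = 47; y[4] = 4×2 + 4×4 + 5×1 + 4×1 + 1×5 = 38. Result: [53, 51, 45, 47, 38]

[53, 51, 45, 47, 38]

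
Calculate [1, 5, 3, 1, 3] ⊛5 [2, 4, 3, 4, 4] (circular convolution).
Use y[k] = Σ_j a[j]·b[(k-j) mod 5]. y[0] = 1×2 + 5×4 + 3×4 + 1×3 + 3×4 = 49; y[1] = 1×4 + 5×2 + 3×4 + 1×4 + 3×3 = 39; y[2] = 1×3 + 5×4 + 3×2 + 1×4 + 3×4 = 45; y[3] = 1×4 + 5×3 + 3×4 + 1×2 + 3×4 = 45; y[4] = 1×4 + 5×4 + 3×3 + 1×4 + 3×2 = 43. Result: [49, 39, 45, 45, 43]

[49, 39, 45, 45, 43]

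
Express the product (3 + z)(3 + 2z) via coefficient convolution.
Ascending coefficients: a = [3, 1], b = [3, 2]. c[0] = 3×3 = 9; c[1] = 3×2 + 1×3 = 9; c[2] = 1×2 = 2. Result coefficients: [9, 9, 2] → 9 + 9z + 2z^2

9 + 9z + 2z^2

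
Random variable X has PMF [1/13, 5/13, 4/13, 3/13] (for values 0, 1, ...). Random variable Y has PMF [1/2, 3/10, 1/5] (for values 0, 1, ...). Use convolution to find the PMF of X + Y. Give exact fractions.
P(X+Y=k) = Σ_i P(X=i)·P(Y=k-i) — a convolution of [1/13, 5/13, 4/13, 3/13] and [1/2, 3/10, 1/5]. P(X+Y=0) = (1/13)×(1/2) = 1/26; P(X+Y=1) = (1/13)×(3/10) + (5/13)×(1/2) = 3/130 + 5/26 = 14/65; P(X+Y=2) = (1/13)×(1/5) + (5/13)×(3/10) + (4/13)×(1/2) = 1/65 + 3/26 + 2/13 = 37/130; P(X+Y=3) = (5/13)×(1/5) + (4/13)×(3/10) + (3/13)×(1/2) = 1/13 + 6/65 + 3/26 = 37/130; P(X+Y=4) = (4/13)×(1/5) + (3/13)×(3/10) = 4/65 + 9/130 = 17/130; P(X+Y=5) = (3/13)×(1/5) = 3/65. PMF: [1/26, 14/65, 37/130, 37/130, 17/130, 3/65] (sums to 1 ✓)

[1/26, 14/65, 37/130, 37/130, 17/130, 3/65]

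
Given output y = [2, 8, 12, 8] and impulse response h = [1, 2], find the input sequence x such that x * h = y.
Deconvolve y=[2, 8, 12, 8] by h=[1, 2]. Since h[0]=1, solve forward: x[0] = y[0] / 1 = 2; x[1] = (y[1] - 2×2) / 1 = 4; x[2] = (y[2] - 4×2) / 1 = 4. So x = [2, 4, 4]. Check by forward convolution: y[0] = 2×1 = 2; y[1] = 2×2 + 4×1 = 8; y[2] = 4×2 + 4×1 = 12; y[3] = 4×2 = 8

[2, 4, 4]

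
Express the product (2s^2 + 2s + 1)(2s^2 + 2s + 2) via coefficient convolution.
Ascending coefficients: a = [1, 2, 2], b = [2, 2, 2]. c[0] = 1×2 = 2; c[1] = 1×2 + 2×2 = 6; c[2] = 1×2 + 2×2 + 2×2 = 10; c[3] = 2×2 + 2×2 = 8; c[4] = 2×2 = 4. Result coefficients: [2, 6, 10, 8, 4] → 4s^4 + 8s^3 + 10s^2 + 6s + 2

4s^4 + 8s^3 + 10s^2 + 6s + 2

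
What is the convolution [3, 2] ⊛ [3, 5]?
y[0] = 3×3 = 9; y[1] = 3×5 + 2×3 = 21; y[2] = 2×5 = 10

[9, 21, 10]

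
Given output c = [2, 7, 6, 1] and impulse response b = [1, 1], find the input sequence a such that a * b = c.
Deconvolve c=[2, 7, 6, 1] by b=[1, 1]. Since b[0]=1, solve forward: a[0] = c[0] / 1 = 2; a[1] = (c[1] - 2×1) / 1 = 5; a[2] = (c[2] - 5×1) / 1 = 1. So a = [2, 5, 1]. Check by forward convolution: c[0] = 2×1 = 2; c[1] = 2×1 + 5×1 = 7; c[2] = 5×1 + 1×1 = 6; c[3] = 1×1 = 1

[2, 5, 1]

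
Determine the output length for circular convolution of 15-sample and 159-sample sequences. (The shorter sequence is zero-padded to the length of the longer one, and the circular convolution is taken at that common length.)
Circular convolution (zero-padding the shorter input) has length max(m, n) = max(15, 159) = 159

159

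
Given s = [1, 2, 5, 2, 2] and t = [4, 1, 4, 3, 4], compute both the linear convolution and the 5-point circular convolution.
Linear: y_lin[0] = 1×4 = 4; y_lin[1] = 1×1 + 2×4 = 9; y_lin[2] = 1×4 + 2×1 + 5×4 = 26; y_lin[3] = 1×3 + 2×4 + 5×1 + 2×4 = 24; y_lin[4] = 1×4 + 2×3 + 5×4 + 2×1 + 2×4 = 40; y_lin[5] = 2×4 + 5×3 + 2×4 + 2×1 = 33; y_lin[6] = 5×4 + 2×3 + 2×4 = 34; y_lin[7] = 2×4 + 2×3 = 14; y_lin[8] = 2×4 = 8 → [4, 9, 26, 24, 40, 33, 34, 14, 8]. Circular (length 5): y[0] = 1×4 + 2×4 + 5×3 + 2×4 + 2×1 = 37; y[1] = 1×1 + 2×4 + 5×4 + 2×3 + 2×4 = 43; y[2] = 1×4 + 2×1 + 5×4 + 2×4 + 2×3 = 40; y[3] = 1×3 + 2×4 + 5×1 + 2×4 + 2×4 = 32; y[4] = 1×4 + 2×3 + 5×4 + 2×1 + 2×4 = 40 → [37, 43, 40, 32, 40]

Linear: [4, 9, 26, 24, 40, 33, 34, 14, 8], Circular: [37, 43, 40, 32, 40]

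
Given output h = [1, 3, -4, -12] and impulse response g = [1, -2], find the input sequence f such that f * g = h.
Deconvolve h=[1, 3, -4, -12] by g=[1, -2]. Since g[0]=1, solve forward: f[0] = h[0] / 1 = 1; f[1] = (h[1] - 1×-2) / 1 = 5; f[2] = (h[2] - 5×-2) / 1 = 6. So f = [1, 5, 6]. Check by forward convolution: h[0] = 1×1 = 1; h[1] = 1×-2 + 5×1 = 3; h[2] = 5×-2 + 6×1 = -4; h[3] = 6×-2 = -12

[1, 5, 6]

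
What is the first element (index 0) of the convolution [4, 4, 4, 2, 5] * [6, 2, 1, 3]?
Use y[k] = Σ_i a[i]·b[k-i] at k=0. y[0] = 4×6 = 24

24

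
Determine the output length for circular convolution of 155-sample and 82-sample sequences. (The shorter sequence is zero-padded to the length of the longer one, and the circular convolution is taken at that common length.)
Circular convolution (zero-padding the shorter input) has length max(m, n) = max(155, 82) = 155

155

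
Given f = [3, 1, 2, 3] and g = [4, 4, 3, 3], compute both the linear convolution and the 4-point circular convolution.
Linear: y_lin[0] = 3×4 = 12; y_lin[1] = 3×4 + 1×4 = 16; y_lin[2] = 3×3 + 1×4 + 2×4 = 21; y_lin[3] = 3×3 + 1×3 + 2×4 + 3×4 = 32; y_lin[4] = 1×3 + 2×3 + 3×4 = 21; y_lin[5] = 2×3 + 3×3 = 15; y_lin[6] = 3×3 = 9 → [12, 16, 21, 32, 21, 15, 9]. Circular (length 4): y[0] = 3×4 + 1×3 + 2×3 + 3×4 = 33; y[1] = 3×4 + 1×4 + 2×3 + 3×3 = 31; y[2] = 3×3 + 1×4 + 2×4 + 3×3 = 30; y[3] = 3×3 + 1×3 + 2×4 + 3×4 = 32 → [33, 31, 30, 32]

Linear: [12, 16, 21, 32, 21, 15, 9], Circular: [33, 31, 30, 32]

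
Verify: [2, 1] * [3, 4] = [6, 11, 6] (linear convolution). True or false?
Recompute linear convolution of [2, 1] and [3, 4]: y[0] = 2×3 = 6; y[1] = 2×4 + 1×3 = 11; y[2] = 1×4 = 4 → [6, 11, 4]. Compare to given [6, 11, 6]: they differ at index 2: given 6, correct 4, so answer: No

No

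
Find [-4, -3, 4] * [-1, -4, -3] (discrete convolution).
y[0] = -4×-1 = 4; y[1] = -4×-4 + -3×-1 = 19; y[2] = -4×-3 + -3×-4 + 4×-1 = 20; y[3] = -3×-3 + 4×-4 = -7; y[4] = 4×-3 = -12

[4, 19, 20, -7, -12]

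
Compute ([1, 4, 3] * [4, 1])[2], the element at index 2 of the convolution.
Use y[k] = Σ_i a[i]·b[k-i] at k=2. y[2] = 4×1 + 3×4 = 16

16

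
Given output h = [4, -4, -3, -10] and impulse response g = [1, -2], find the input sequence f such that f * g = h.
Deconvolve h=[4, -4, -3, -10] by g=[1, -2]. Since g[0]=1, solve forward: f[0] = h[0] / 1 = 4; f[1] = (h[1] - 4×-2) / 1 = 4; f[2] = (h[2] - 4×-2) / 1 = 5. So f = [4, 4, 5]. Check by forward convolution: h[0] = 4×1 = 4; h[1] = 4×-2 + 4×1 = -4; h[2] = 4×-2 + 5×1 = -3; h[3] = 5×-2 = -10

[4, 4, 5]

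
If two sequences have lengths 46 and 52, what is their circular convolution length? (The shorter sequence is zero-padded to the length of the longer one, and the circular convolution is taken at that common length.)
Circular convolution (zero-padding the shorter input) has length max(m, n) = max(46, 52) = 52

52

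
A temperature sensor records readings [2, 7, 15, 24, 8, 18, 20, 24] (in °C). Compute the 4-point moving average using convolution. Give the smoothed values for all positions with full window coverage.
4-point moving average kernel = [1, 1, 1, 1]. Apply in 'valid' mode (full window coverage): avg[0] = (2 + 7 + 15 + 24) / 4 = 12.0; avg[1] = (7 + 15 + 24 + 8) / 4 = 13.5; avg[2] = (15 + 24 + 8 + 18) / 4 = 16.25; avg[3] = (24 + 8 + 18 + 20) / 4 = 17.5; avg[4] = (8 + 18 + 20 + 24) / 4 = 17.5. Smoothed values: [12.0, 13.5, 16.25, 17.5, 17.5]

[12.0, 13.5, 16.25, 17.5, 17.5]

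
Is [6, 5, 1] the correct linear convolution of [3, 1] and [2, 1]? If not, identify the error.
Recompute linear convolution of [3, 1] and [2, 1]: y[0] = 3×2 = 6; y[1] = 3×1 + 1×2 = 5; y[2] = 1×1 = 1 → [6, 5, 1]. Given [6, 5, 1] matches, so answer: Yes

Yes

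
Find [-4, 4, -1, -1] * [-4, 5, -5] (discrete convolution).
y[0] = -4×-4 = 16; y[1] = -4×5 + 4×-4 = -36; y[2] = -4×-5 + 4×5 + -1×-4 = 44; y[3] = 4×-5 + -1×5 + -1×-4 = -21; y[4] = -1×-5 + -1×5 = 0; y[5] = -1×-5 = 5

[16, -36, 44, -21, 0, 5]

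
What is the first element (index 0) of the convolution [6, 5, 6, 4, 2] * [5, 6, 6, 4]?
Use y[k] = Σ_i a[i]·b[k-i] at k=0. y[0] = 6×5 = 30

30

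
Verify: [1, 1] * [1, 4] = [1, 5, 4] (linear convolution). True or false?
Recompute linear convolution of [1, 1] and [1, 4]: y[0] = 1×1 = 1; y[1] = 1×4 + 1×1 = 5; y[2] = 1×4 = 4 → [1, 5, 4]. Given [1, 5, 4] matches, so answer: Yes

Yes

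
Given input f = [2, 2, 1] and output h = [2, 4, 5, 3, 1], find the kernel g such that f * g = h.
Output length 5 = len(f) + len(g) - 1 ⇒ len(g) = 3. Solve g forward using g[k] = (h[k] - Σ_{i≥1} f[i]·g[k-i]) / f[0]: g[0] = h[0] / f[0] = 2 / 2 = 1; g[1] = (h[1] - 2×1) / f[0] = (4 - 2×1) / 2 = 1; g[2] = (h[2] - 2×1 - 1×1) / f[0] = (5 - 2×1 - 1×1) / 2 = 1. So g = [1, 1, 1]. Forward-check [2, 2, 1] * [1, 1, 1]: h[0] = 2×1 = 2; h[1] = 2×1 + 2×1 = 4; h[2] = 2×1 + 2×1 + 1×1 = 5; h[3] = 2×1 + 1×1 = 3; h[4] = 1×1 = 1 → [2, 4, 5, 3, 1] ✓

[1, 1, 1]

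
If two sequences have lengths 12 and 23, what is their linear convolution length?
Linear/full convolution length: m + n - 1 = 12 + 23 - 1 = 34

34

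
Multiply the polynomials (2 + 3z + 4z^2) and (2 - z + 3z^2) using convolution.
Ascending coefficients: a = [2, 3, 4], b = [2, -1, 3]. c[0] = 2×2 = 4; c[1] = 2×-1 + 3×2 = 4; c[2] = 2×3 + 3×-1 + 4×2 = 11; c[3] = 3×3 + 4×-1 = 5; c[4] = 4×3 = 12. Result coefficients: [4, 4, 11, 5, 12] → 4 + 4z + 11z^2 + 5z^3 + 12z^4

4 + 4z + 11z^2 + 5z^3 + 12z^4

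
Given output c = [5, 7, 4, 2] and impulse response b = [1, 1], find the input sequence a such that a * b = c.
Deconvolve c=[5, 7, 4, 2] by b=[1, 1]. Since b[0]=1, solve forward: a[0] = c[0] / 1 = 5; a[1] = (c[1] - 5×1) / 1 = 2; a[2] = (c[2] - 2×1) / 1 = 2. So a = [5, 2, 2]. Check by forward convolution: c[0] = 5×1 = 5; c[1] = 5×1 + 2×1 = 7; c[2] = 2×1 + 2×1 = 4; c[3] = 2×1 = 2

[5, 2, 2]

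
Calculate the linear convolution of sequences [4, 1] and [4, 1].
y[0] = 4×4 = 16; y[1] = 4×1 + 1×4 = 8; y[2] = 1×1 = 1

[16, 8, 1]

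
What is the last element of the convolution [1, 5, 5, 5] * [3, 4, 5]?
Use y[k] = Σ_i a[i]·b[k-i] at k=5. y[5] = 5×5 = 25

25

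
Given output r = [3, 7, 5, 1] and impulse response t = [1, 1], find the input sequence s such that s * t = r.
Deconvolve r=[3, 7, 5, 1] by t=[1, 1]. Since t[0]=1, solve forward: s[0] = r[0] / 1 = 3; s[1] = (r[1] - 3×1) / 1 = 4; s[2] = (r[2] - 4×1) / 1 = 1. So s = [3, 4, 1]. Check by forward convolution: r[0] = 3×1 = 3; r[1] = 3×1 + 4×1 = 7; r[2] = 4×1 + 1×1 = 5; r[3] = 1×1 = 1

[3, 4, 1]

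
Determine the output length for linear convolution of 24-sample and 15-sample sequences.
Linear/full convolution length: m + n - 1 = 24 + 15 - 1 = 38

38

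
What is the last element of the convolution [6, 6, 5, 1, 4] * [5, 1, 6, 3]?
Use y[k] = Σ_i a[i]·b[k-i] at k=7. y[7] = 4×3 = 12

12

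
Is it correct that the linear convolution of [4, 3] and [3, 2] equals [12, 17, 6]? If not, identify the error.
Recompute linear convolution of [4, 3] and [3, 2]: y[0] = 4×3 = 12; y[1] = 4×2 + 3×3 = 17; y[2] = 3×2 = 6 → [12, 17, 6]. Given [12, 17, 6] matches, so answer: Yes

Yes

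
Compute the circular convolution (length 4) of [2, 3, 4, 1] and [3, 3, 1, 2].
Use y[k] = Σ_j x[j]·h[(k-j) mod 4]. y[0] = 2×3 + 3×2 + 4×1 + 1×3 = 19; y[1] = 2×3 + 3×3 + 4×2 + 1×1 = 24; y[2] = 2×1 + 3×3 + 4×3 + 1×2 = 25; y[3] = 2×2 + 3×1 + 4×3 + 1×3 = 22. Result: [19, 24, 25, 22]

[19, 24, 25, 22]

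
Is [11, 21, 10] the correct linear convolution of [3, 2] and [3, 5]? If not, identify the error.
Recompute linear convolution of [3, 2] and [3, 5]: y[0] = 3×3 = 9; y[1] = 3×5 + 2×3 = 21; y[2] = 2×5 = 10 → [9, 21, 10]. Compare to given [11, 21, 10]: they differ at index 0: given 11, correct 9, so answer: No

No. Error at index 0: given 11, correct 9.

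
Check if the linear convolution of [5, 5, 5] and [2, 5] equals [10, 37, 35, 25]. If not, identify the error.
Recompute linear convolution of [5, 5, 5] and [2, 5]: y[0] = 5×2 = 10; y[1] = 5×5 + 5×2 = 35; y[2] = 5×5 + 5×2 = 35; y[3] = 5×5 = 25 → [10, 35, 35, 25]. Compare to given [10, 37, 35, 25]: they differ at index 1: given 37, correct 35, so answer: No

No. Error at index 1: given 37, correct 35.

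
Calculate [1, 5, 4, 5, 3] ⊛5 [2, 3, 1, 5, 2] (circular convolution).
Use y[k] = Σ_j f[j]·g[(k-j) mod 5]. y[0] = 1×2 + 5×2 + 4×5 + 5×1 + 3×3 = 46; y[1] = 1×3 + 5×2 + 4×2 + 5×5 + 3×1 = 49; y[2] = 1×1 + 5×3 + 4×2 + 5×2 + 3×5 = 49; y[3] = 1×5 + 5×1 + 4×3 + 5×2 + 3×2 = 38; y[4] = 1×2 + 5×5 + 4×1 + 5×3 + 3×2 = 52. Result: [46, 49, 49, 38, 52]

[46, 49, 49, 38, 52]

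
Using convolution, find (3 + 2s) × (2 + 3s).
Ascending coefficients: a = [3, 2], b = [2, 3]. c[0] = 3×2 = 6; c[1] = 3×3 + 2×2 = 13; c[2] = 2×3 = 6. Result coefficients: [6, 13, 6] → 6 + 13s + 6s^2

6 + 13s + 6s^2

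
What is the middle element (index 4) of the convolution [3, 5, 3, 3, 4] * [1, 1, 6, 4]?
Use y[k] = Σ_i a[i]·b[k-i] at k=4. y[4] = 5×4 + 3×6 + 3×1 + 4×1 = 45

45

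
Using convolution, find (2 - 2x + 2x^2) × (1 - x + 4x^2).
Ascending coefficients: a = [2, -2, 2], b = [1, -1, 4]. c[0] = 2×1 = 2; c[1] = 2×-1 + -2×1 = -4; c[2] = 2×4 + -2×-1 + 2×1 = 12; c[3] = -2×4 + 2×-1 = -10; c[4] = 2×4 = 8. Result coefficients: [2, -4, 12, -10, 8] → 2 - 4x + 12x^2 - 10x^3 + 8x^4

2 - 4x + 12x^2 - 10x^3 + 8x^4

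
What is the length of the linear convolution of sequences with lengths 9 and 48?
Linear/full convolution length: m + n - 1 = 9 + 48 - 1 = 56

56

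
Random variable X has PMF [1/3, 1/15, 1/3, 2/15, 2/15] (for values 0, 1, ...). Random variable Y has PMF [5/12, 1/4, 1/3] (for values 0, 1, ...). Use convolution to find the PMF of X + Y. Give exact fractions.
P(X+Y=k) = Σ_i P(X=i)·P(Y=k-i) — a convolution of [1/3, 1/15, 1/3, 2/15, 2/15] and [5/12, 1/4, 1/3]. P(X+Y=0) = (1/3)×(5/12) = 5/36; P(X+Y=1) = (1/3)×(1/4) + (1/15)×(5/12) = 1/12 + 1/36 = 1/9; P(X+Y=2) = (1/3)×(1/3) + (1/15)×(1/4) + (1/3)×(5/12) = 1/9 + 1/60 + 5/36 = 4/15; P(X+Y=3) = (1/15)×(1/3) + (1/3)×(1/4) + (2/15)×(5/12) = 1/45 + 1/12 + 1/18 = 29/180; P(X+Y=4) = (1/3)×(1/3) + (2/15)×(1/4) + (2/15)×(5/12) = 1/9 + 1/30 + 1/18 = 1/5; P(X+Y=5) = (2/15)×(1/3) + (2/15)×(1/4) = 2/45 + 1/30 = 7/90; P(X+Y=6) = (2/15)×(1/3) = 2/45. PMF: [5/36, 1/9, 4/15, 29/180, 1/5, 7/90, 2/45] (sums to 1 ✓)

[5/36, 1/9, 4/15, 29/180, 1/5, 7/90, 2/45]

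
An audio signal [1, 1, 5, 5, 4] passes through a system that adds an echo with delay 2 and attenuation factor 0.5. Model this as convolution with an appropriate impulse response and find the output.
Direct-path + delayed-attenuated-path model → impulse response h = [1, 0, 0.5] (1 at lag 0, 0.5 at lag 2). Output y[n] = x[n] + 0.5·x[n - 2] (with x[n] = 0 outside 0..4): y[0] = 1 + 0.5×0 = 1; y[1] = 1 + 0.5×0 = 1; y[2] = 5 + 0.5×1 = 5.5; y[3] = 5 + 0.5×1 = 5.5; y[4] = 4 + 0.5×5 = 6.5; y[5] = 0 + 0.5×5 = 2.5; y[6] = 0 + 0.5×4 = 2.0. So y = [1, 1, 5.5, 5.5, 6.5, 2.5, 2.0]

[1, 1, 5.5, 5.5, 6.5, 2.5, 2.0]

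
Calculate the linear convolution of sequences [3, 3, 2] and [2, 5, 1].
y[0] = 3×2 = 6; y[1] = 3×5 + 3×2 = 21; y[2] = 3×1 + 3×5 + 2×2 = 22; y[3] = 3×1 + 2×5 = 13; y[4] = 2×1 = 2

[6, 21, 22, 13, 2]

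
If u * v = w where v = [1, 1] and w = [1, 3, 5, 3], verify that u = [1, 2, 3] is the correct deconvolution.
Forward-compute [1, 2, 3] * [1, 1]: w[0] = 1×1 = 1; w[1] = 1×1 + 2×1 = 3; w[2] = 2×1 + 3×1 = 5; w[3] = 3×1 = 3 → [1, 3, 5, 3]. Matches given w = [1, 3, 5, 3], so verified.

Verified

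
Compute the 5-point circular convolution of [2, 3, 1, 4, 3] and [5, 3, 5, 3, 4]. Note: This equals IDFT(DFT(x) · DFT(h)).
Either evaluate y[k] = Σ_j x[j]·h[(k-j) mod 5] directly, or use IDFT(DFT(x) · DFT(h)). y[0] = 2×5 + 3×4 + 1×3 + 4×5 + 3×3 = 54; y[1] = 2×3 + 3×5 + 1×4 + 4×3 + 3×5 = 52; y[2] = 2×5 + 3×3 + 1×5 + 4×4 + 3×3 = 49; y[3] = 2×3 + 3×5 + 1×3 + 4×5 + 3×4 = 56; y[4] = 2×4 + 3×3 + 1×5 + 4×3 + 3×5 = 49. Result: [54, 52, 49, 56, 49]

[54, 52, 49, 56, 49]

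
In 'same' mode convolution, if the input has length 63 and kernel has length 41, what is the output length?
'Same' mode returns an output with the same length as the input: 63

63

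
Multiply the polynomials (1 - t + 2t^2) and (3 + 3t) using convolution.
Ascending coefficients: a = [1, -1, 2], b = [3, 3]. c[0] = 1×3 = 3; c[1] = 1×3 + -1×3 = 0; c[2] = -1×3 + 2×3 = 3; c[3] = 2×3 = 6. Result coefficients: [3, 0, 3, 6] → 3 + 3t^2 + 6t^3

3 + 3t^2 + 6t^3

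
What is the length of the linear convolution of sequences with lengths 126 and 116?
Linear/full convolution length: m + n - 1 = 126 + 116 - 1 = 241

241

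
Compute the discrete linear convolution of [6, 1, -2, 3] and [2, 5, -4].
y[0] = 6×2 = 12; y[1] = 6×5 + 1×2 = 32; y[2] = 6×-4 + 1×5 + -2×2 = -23; y[3] = 1×-4 + -2×5 + 3×2 = -8; y[4] = -2×-4 + 3×5 = 23; y[5] = 3×-4 = -12

[12, 32, -23, -8, 23, -12]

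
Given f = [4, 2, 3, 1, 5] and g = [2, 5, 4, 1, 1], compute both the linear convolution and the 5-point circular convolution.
Linear: y_lin[0] = 4×2 = 8; y_lin[1] = 4×5 + 2×2 = 24; y_lin[2] = 4×4 + 2×5 + 3×2 = 32; y_lin[3] = 4×1 + 2×4 + 3×5 + 1×2 = 29; y_lin[4] = 4×1 + 2×1 + 3×4 + 1×5 + 5×2 = 33; y_lin[5] = 2×1 + 3×1 + 1×4 + 5×5 = 34; y_lin[6] = 3×1 + 1×1 + 5×4 = 24; y_lin[7] = 1×1 + 5×1 = 6; y_lin[8] = 5×1 = 5 → [8, 24, 32, 29, 33, 34, 24, 6, 5]. Circular (length 5): y[0] = 4×2 + 2×1 + 3×1 + 1×4 + 5×5 = 42; y[1] = 4×5 + 2×2 + 3×1 + 1×1 + 5×4 = 48; y[2] = 4×4 + 2×5 + 3×2 + 1×1 + 5×1 = 38; y[3] = 4×1 + 2×4 + 3×5 + 1×2 + 5×1 = 34; y[4] = 4×1 + 2×1 + 3×4 + 1×5 + 5×2 = 33 → [42, 48, 38, 34, 33]

Linear: [8, 24, 32, 29, 33, 34, 24, 6, 5], Circular: [42, 48, 38, 34, 33]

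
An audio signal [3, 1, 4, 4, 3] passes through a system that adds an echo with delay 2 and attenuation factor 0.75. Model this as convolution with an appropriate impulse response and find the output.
Direct-path + delayed-attenuated-path model → impulse response h = [1, 0, 0.75] (1 at lag 0, 0.75 at lag 2). Output y[n] = x[n] + 0.75·x[n - 2] (with x[n] = 0 outside 0..4): y[0] = 3 + 0.75×0 = 3; y[1] = 1 + 0.75×0 = 1; y[2] = 4 + 0.75×3 = 6.25; y[3] = 4 + 0.75×1 = 4.75; y[4] = 3 + 0.75×4 = 6.0; y[5] = 0 + 0.75×4 = 3.0; y[6] = 0 + 0.75×3 = 2.25. So y = [3, 1, 6.25, 4.75, 6.0, 3.0, 2.25]

[3, 1, 6.25, 4.75, 6.0, 3.0, 2.25]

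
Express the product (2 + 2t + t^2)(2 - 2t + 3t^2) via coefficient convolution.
Ascending coefficients: a = [2, 2, 1], b = [2, -2, 3]. c[0] = 2×2 = 4; c[1] = 2×-2 + 2×2 = 0; c[2] = 2×3 + 2×-2 + 1×2 = 4; c[3] = 2×3 + 1×-2 = 4; c[4] = 1×3 = 3. Result coefficients: [4, 0, 4, 4, 3] → 4 + 4t^2 + 4t^3 + 3t^4

4 + 4t^2 + 4t^3 + 3t^4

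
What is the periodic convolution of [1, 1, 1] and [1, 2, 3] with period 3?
Use y[k] = Σ_j u[j]·v[(k-j) mod 3]. y[0] = 1×1 + 1×3 + 1×2 = 6; y[1] = 1×2 + 1×1 + 1×3 = 6; y[2] = 1×3 + 1×2 + 1×1 = 6. Result: [6, 6, 6]

[6, 6, 6]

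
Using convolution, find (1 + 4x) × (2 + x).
Ascending coefficients: a = [1, 4], b = [2, 1]. c[0] = 1×2 = 2; c[1] = 1×1 + 4×2 = 9; c[2] = 4×1 = 4. Result coefficients: [2, 9, 4] → 2 + 9x + 4x^2

2 + 9x + 4x^2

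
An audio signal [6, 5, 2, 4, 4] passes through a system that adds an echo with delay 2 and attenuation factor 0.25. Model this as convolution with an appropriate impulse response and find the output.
Direct-path + delayed-attenuated-path model → impulse response h = [1, 0, 0.25] (1 at lag 0, 0.25 at lag 2). Output y[n] = x[n] + 0.25·x[n - 2] (with x[n] = 0 outside 0..4): y[0] = 6 + 0.25×0 = 6; y[1] = 5 + 0.25×0 = 5; y[2] = 2 + 0.25×6 = 3.5; y[3] = 4 + 0.25×5 = 5.25; y[4] = 4 + 0.25×2 = 4.5; y[5] = 0 + 0.25×4 = 1.0; y[6] = 0 + 0.25×4 = 1.0. So y = [6, 5, 3.5, 5.25, 4.5, 1.0, 1.0]

[6, 5, 3.5, 5.25, 4.5, 1.0, 1.0]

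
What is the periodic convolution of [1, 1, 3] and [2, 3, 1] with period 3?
Use y[k] = Σ_j s[j]·t[(k-j) mod 3]. y[0] = 1×2 + 1×1 + 3×3 = 12; y[1] = 1×3 + 1×2 + 3×1 = 8; y[2] = 1×1 + 1×3 + 3×2 = 10. Result: [12, 8, 10]

[12, 8, 10]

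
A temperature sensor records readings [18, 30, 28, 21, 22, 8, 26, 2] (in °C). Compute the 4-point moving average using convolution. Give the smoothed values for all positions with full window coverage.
4-point moving average kernel = [1, 1, 1, 1]. Apply in 'valid' mode (full window coverage): avg[0] = (18 + 30 + 28 + 21) / 4 = 24.25; avg[1] = (30 + 28 + 21 + 22) / 4 = 25.25; avg[2] = (28 + 21 + 22 + 8) / 4 = 19.75; avg[3] = (21 + 22 + 8 + 26) / 4 = 19.25; avg[4] = (22 + 8 + 26 + 2) / 4 = 14.5. Smoothed values: [24.25, 25.25, 19.75, 19.25, 14.5]

[24.25, 25.25, 19.75, 19.25, 14.5]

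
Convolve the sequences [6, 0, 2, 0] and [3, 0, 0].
y[0] = 6×3 = 18; y[1] = 6×0 + 0×3 = 0; y[2] = 6×0 + 0×0 + 2×3 = 6; y[3] = 0×0 + 2×0 + 0×3 = 0; y[4] = 2×0 + 0×0 = 0; y[5] = 0×0 = 0

[18, 0, 6, 0, 0, 0]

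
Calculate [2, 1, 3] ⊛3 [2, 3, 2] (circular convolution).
Use y[k] = Σ_j f[j]·g[(k-j) mod 3]. y[0] = 2×2 + 1×2 + 3×3 = 15; y[1] = 2×3 + 1×2 + 3×2 = 14; y[2] = 2×2 + 1×3 + 3×2 = 13. Result: [15, 14, 13]

[15, 14, 13]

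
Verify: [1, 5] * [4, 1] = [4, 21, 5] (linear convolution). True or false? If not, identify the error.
Recompute linear convolution of [1, 5] and [4, 1]: y[0] = 1×4 = 4; y[1] = 1×1 + 5×4 = 21; y[2] = 5×1 = 5 → [4, 21, 5]. Given [4, 21, 5] matches, so answer: Yes

Yes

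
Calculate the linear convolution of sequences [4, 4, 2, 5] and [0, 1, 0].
y[0] = 4×0 = 0; y[1] = 4×1 + 4×0 = 4; y[2] = 4×0 + 4×1 + 2×0 = 4; y[3] = 4×0 + 2×1 + 5×0 = 2; y[4] = 2×0 + 5×1 = 5; y[5] = 5×0 = 0

[0, 4, 4, 2, 5, 0]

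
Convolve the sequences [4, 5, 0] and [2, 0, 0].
y[0] = 4×2 = 8; y[1] = 4×0 + 5×2 = 10; y[2] = 4×0 + 5×0 + 0×2 = 0; y[3] = 5×0 + 0×0 = 0; y[4] = 0×0 = 0

[8, 10, 0, 0, 0]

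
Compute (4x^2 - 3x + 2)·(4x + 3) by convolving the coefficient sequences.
Ascending coefficients: a = [2, -3, 4], b = [3, 4]. c[0] = 2×3 = 6; c[1] = 2×4 + -3×3 = -1; c[2] = -3×4 + 4×3 = 0; c[3] = 4×4 = 16. Result coefficients: [6, -1, 0, 16] → 16x^3 - x + 6

16x^3 - x + 6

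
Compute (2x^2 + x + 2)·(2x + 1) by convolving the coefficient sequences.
Ascending coefficients: a = [2, 1, 2], b = [1, 2]. c[0] = 2×1 = 2; c[1] = 2×2 + 1×1 = 5; c[2] = 1×2 + 2×1 = 4; c[3] = 2×2 = 4. Result coefficients: [2, 5, 4, 4] → 4x^3 + 4x^2 + 5x + 2

4x^3 + 4x^2 + 5x + 2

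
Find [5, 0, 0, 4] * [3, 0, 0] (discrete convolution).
y[0] = 5×3 = 15; y[1] = 5×0 + 0×3 = 0; y[2] = 5×0 + 0×0 + 0×3 = 0; y[3] = 0×0 + 0×0 + 4×3 = 12; y[4] = 0×0 + 4×0 = 0; y[5] = 4×0 = 0

[15, 0, 0, 12, 0, 0]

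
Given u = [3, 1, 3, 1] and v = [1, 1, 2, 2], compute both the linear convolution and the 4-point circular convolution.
Linear: y_lin[0] = 3×1 = 3; y_lin[1] = 3×1 + 1×1 = 4; y_lin[2] = 3×2 + 1×1 + 3×1 = 10; y_lin[3] = 3×2 + 1×2 + 3×1 + 1×1 = 12; y_lin[4] = 1×2 + 3×2 + 1×1 = 9; y_lin[5] = 3×2 + 1×2 = 8; y_lin[6] = 1×2 = 2 → [3, 4, 10, 12, 9, 8, 2]. Circular (length 4): y[0] = 3×1 + 1×2 + 3×2 + 1×1 = 12; y[1] = 3×1 + 1×1 + 3×2 + 1×2 = 12; y[2] = 3×2 + 1×1 + 3×1 + 1×2 = 12; y[3] = 3×2 + 1×2 + 3×1 + 1×1 = 12 → [12, 12, 12, 12]

Linear: [3, 4, 10, 12, 9, 8, 2], Circular: [12, 12, 12, 12]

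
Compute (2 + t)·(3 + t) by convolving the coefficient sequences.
Ascending coefficients: a = [2, 1], b = [3, 1]. c[0] = 2×3 = 6; c[1] = 2×1 + 1×3 = 5; c[2] = 1×1 = 1. Result coefficients: [6, 5, 1] → 6 + 5t + t^2

6 + 5t + t^2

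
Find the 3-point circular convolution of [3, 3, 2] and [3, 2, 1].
Use y[k] = Σ_j f[j]·g[(k-j) mod 3]. y[0] = 3×3 + 3×1 + 2×2 = 16; y[1] = 3×2 + 3×3 + 2×1 = 17; y[2] = 3×1 + 3×2 + 2×3 = 15. Result: [16, 17, 15]

[16, 17, 15]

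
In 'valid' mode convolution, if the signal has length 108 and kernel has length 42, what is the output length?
'Valid' mode counts only positions where the kernel fully overlaps the signal: m - n + 1 = 108 - 42 + 1 = 67

67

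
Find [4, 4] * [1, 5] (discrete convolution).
y[0] = 4×1 = 4; y[1] = 4×5 + 4×1 = 24; y[2] = 4×5 = 20

[4, 24, 20]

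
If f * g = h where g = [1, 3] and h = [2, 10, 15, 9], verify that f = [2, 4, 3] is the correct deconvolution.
Forward-compute [2, 4, 3] * [1, 3]: h[0] = 2×1 = 2; h[1] = 2×3 + 4×1 = 10; h[2] = 4×3 + 3×1 = 15; h[3] = 3×3 = 9 → [2, 10, 15, 9]. Matches given h = [2, 10, 15, 9], so verified.

Verified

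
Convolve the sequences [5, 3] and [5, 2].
y[0] = 5×5 = 25; y[1] = 5×2 + 3×5 = 25; y[2] = 3×2 = 6

[25, 25, 6]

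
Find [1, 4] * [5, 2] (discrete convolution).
y[0] = 1×5 = 5; y[1] = 1×2 + 4×5 = 22; y[2] = 4×2 = 8

[5, 22, 8]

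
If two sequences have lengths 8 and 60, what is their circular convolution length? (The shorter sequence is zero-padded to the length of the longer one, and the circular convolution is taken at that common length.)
Circular convolution (zero-padding the shorter input) has length max(m, n) = max(8, 60) = 60

60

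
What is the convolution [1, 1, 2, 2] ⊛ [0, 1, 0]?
y[0] = 1×0 = 0; y[1] = 1×1 + 1×0 = 1; y[2] = 1×0 + 1×1 + 2×0 = 1; y[3] = 1×0 + 2×1 + 2×0 = 2; y[4] = 2×0 + 2×1 = 2; y[5] = 2×0 = 0

[0, 1, 1, 2, 2, 0]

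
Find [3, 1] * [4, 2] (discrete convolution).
y[0] = 3×4 = 12; y[1] = 3×2 + 1×4 = 10; y[2] = 1×2 = 2

[12, 10, 2]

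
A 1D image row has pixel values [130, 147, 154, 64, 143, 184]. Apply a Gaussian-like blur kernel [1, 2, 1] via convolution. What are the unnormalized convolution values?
Convolve image row [130, 147, 154, 64, 143, 184] with kernel [1, 2, 1]: y[0] = 130×1 = 130; y[1] = 130×2 + 147×1 = 407; y[2] = 130×1 + 147×2 + 154×1 = 578; y[3] = 147×1 + 154×2 + 64×1 = 519; y[4] = 154×1 + 64×2 + 143×1 = 425; y[5] = 64×1 + 143×2 + 184×1 = 534; y[6] = 143×1 + 184×2 = 511; y[7] = 184×1 = 184 → [130, 407, 578, 519, 425, 534, 511, 184]. Normalization factor = sum(kernel) = 4.

[130, 407, 578, 519, 425, 534, 511, 184]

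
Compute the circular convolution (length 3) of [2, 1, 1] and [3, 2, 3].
Use y[k] = Σ_j u[j]·v[(k-j) mod 3]. y[0] = 2×3 + 1×3 + 1×2 = 11; y[1] = 2×2 + 1×3 + 1×3 = 10; y[2] = 2×3 + 1×2 + 1×3 = 11. Result: [11, 10, 11]

[11, 10, 11]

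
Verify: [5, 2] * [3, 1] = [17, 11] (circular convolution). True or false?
Recompute circular convolution of [5, 2] and [3, 1]: y[0] = 5×3 + 2×1 = 17; y[1] = 5×1 + 2×3 = 11 → [17, 11]. Given [17, 11] matches, so answer: Yes

Yes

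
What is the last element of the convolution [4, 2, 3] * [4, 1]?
Use y[k] = Σ_i a[i]·b[k-i] at k=3. y[3] = 3×1 = 3

3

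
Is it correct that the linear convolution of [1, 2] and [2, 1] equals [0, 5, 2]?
Recompute linear convolution of [1, 2] and [2, 1]: y[0] = 1×2 = 2; y[1] = 1×1 + 2×2 = 5; y[2] = 2×1 = 2 → [2, 5, 2]. Compare to given [0, 5, 2]: they differ at index 0: given 0, correct 2, so answer: No

No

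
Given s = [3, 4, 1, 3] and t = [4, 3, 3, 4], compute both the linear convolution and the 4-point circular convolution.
Linear: y_lin[0] = 3×4 = 12; y_lin[1] = 3×3 + 4×4 = 25; y_lin[2] = 3×3 + 4×3 + 1×4 = 25; y_lin[3] = 3×4 + 4×3 + 1×3 + 3×4 = 39; y_lin[4] = 4×4 + 1×3 + 3×3 = 28; y_lin[5] = 1×4 + 3×3 = 13; y_lin[6] = 3×4 = 12 → [12, 25, 25, 39, 28, 13, 12]. Circular (length 4): y[0] = 3×4 + 4×4 + 1×3 + 3×3 = 40; y[1] = 3×3 + 4×4 + 1×4 + 3×3 = 38; y[2] = 3×3 + 4×3 + 1×4 + 3×4 = 37; y[3] = 3×4 + 4×3 + 1×3 + 3×4 = 39 → [40, 38, 37, 39]

Linear: [12, 25, 25, 39, 28, 13, 12], Circular: [40, 38, 37, 39]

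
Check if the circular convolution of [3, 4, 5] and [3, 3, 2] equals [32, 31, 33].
Recompute circular convolution of [3, 4, 5] and [3, 3, 2]: y[0] = 3×3 + 4×2 + 5×3 = 32; y[1] = 3×3 + 4×3 + 5×2 = 31; y[2] = 3×2 + 4×3 + 5×3 = 33 → [32, 31, 33]. Given [32, 31, 33] matches, so answer: Yes

Yes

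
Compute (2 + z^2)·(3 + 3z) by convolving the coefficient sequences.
Ascending coefficients: a = [2, 0, 1], b = [3, 3]. c[0] = 2×3 = 6; c[1] = 2×3 + 0×3 = 6; c[2] = 0×3 + 1×3 = 3; c[3] = 1×3 = 3. Result coefficients: [6, 6, 3, 3] → 6 + 6z + 3z^2 + 3z^3

6 + 6z + 3z^2 + 3z^3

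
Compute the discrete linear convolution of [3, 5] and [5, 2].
y[0] = 3×5 = 15; y[1] = 3×2 + 5×5 = 31; y[2] = 5×2 = 10

[15, 31, 10]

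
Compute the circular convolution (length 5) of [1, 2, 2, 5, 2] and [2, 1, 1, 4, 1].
Use y[k] = Σ_j x[j]·h[(k-j) mod 5]. y[0] = 1×2 + 2×1 + 2×4 + 5×1 + 2×1 = 19; y[1] = 1×1 + 2×2 + 2×1 + 5×4 + 2×1 = 29; y[2] = 1×1 + 2×1 + 2×2 + 5×1 + 2×4 = 20; y[3] = 1×4 + 2×1 + 2×1 + 5×2 + 2×1 = 20; y[4] = 1×1 + 2×4 + 2×1 + 5×1 + 2×2 = 20. Result: [19, 29, 20, 20, 20]

[19, 29, 20, 20, 20]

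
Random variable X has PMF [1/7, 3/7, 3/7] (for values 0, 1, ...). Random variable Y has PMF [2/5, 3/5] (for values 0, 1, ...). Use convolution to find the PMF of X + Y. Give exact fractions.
P(X+Y=k) = Σ_i P(X=i)·P(Y=k-i) — a convolution of [1/7, 3/7, 3/7] and [2/5, 3/5]. P(X+Y=0) = (1/7)×(2/5) = 2/35; P(X+Y=1) = (1/7)×(3/5) + (3/7)×(2/5) = 3/35 + 6/35 = 9/35; P(X+Y=2) = (3/7)×(3/5) + (3/7)×(2/5) = 9/35 + 6/35 = 3/7; P(X+Y=3) = (3/7)×(3/5) = 9/35. PMF: [2/35, 9/35, 3/7, 9/35] (sums to 1 ✓)

[2/35, 9/35, 3/7, 9/35]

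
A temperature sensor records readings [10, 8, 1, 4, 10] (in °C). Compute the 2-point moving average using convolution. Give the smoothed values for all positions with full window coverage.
2-point moving average kernel = [1, 1]. Apply in 'valid' mode (full window coverage): avg[0] = (10 + 8) / 2 = 9.0; avg[1] = (8 + 1) / 2 = 4.5; avg[2] = (1 + 4) / 2 = 2.5; avg[3] = (4 + 10) / 2 = 7.0. Smoothed values: [9.0, 4.5, 2.5, 7.0]

[9.0, 4.5, 2.5, 7.0]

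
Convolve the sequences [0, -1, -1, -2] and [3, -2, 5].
y[0] = 0×3 = 0; y[1] = 0×-2 + -1×3 = -3; y[2] = 0×5 + -1×-2 + -1×3 = -1; y[3] = -1×5 + -1×-2 + -2×3 = -9; y[4] = -1×5 + -2×-2 = -1; y[5] = -2×5 = -10

[0, -3, -1, -9, -1, -10]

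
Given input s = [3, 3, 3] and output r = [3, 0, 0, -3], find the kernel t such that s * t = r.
Output length 4 = len(s) + len(t) - 1 ⇒ len(t) = 2. Solve t forward using t[k] = (r[k] - Σ_{i≥1} s[i]·t[k-i]) / s[0]: t[0] = r[0] / s[0] = 3 / 3 = 1; t[1] = (r[1] - 3×1) / s[0] = (0 - 3×1) / 3 = -1. So t = [1, -1]. Forward-check [3, 3, 3] * [1, -1]: r[0] = 3×1 = 3; r[1] = 3×-1 + 3×1 = 0; r[2] = 3×-1 + 3×1 = 0; r[3] = 3×-1 = -3 → [3, 0, 0, -3] ✓

[1, -1]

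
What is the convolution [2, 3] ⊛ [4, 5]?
y[0] = 2×4 = 8; y[1] = 2×5 + 3×4 = 22; y[2] = 3×5 = 15

[8, 22, 15]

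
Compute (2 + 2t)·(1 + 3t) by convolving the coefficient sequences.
Ascending coefficients: a = [2, 2], b = [1, 3]. c[0] = 2×1 = 2; c[1] = 2×3 + 2×1 = 8; c[2] = 2×3 = 6. Result coefficients: [2, 8, 6] → 2 + 8t + 6t^2

2 + 8t + 6t^2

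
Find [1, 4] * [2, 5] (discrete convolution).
y[0] = 1×2 = 2; y[1] = 1×5 + 4×2 = 13; y[2] = 4×5 = 20

[2, 13, 20]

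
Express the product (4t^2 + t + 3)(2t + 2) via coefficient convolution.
Ascending coefficients: a = [3, 1, 4], b = [2, 2]. c[0] = 3×2 = 6; c[1] = 3×2 + 1×2 = 8; c[2] = 1×2 + 4×2 = 10; c[3] = 4×2 = 8. Result coefficients: [6, 8, 10, 8] → 8t^3 + 10t^2 + 8t + 6

8t^3 + 10t^2 + 8t + 6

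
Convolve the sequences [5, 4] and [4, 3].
y[0] = 5×4 = 20; y[1] = 5×3 + 4×4 = 31; y[2] = 4×3 = 12

[20, 31, 12]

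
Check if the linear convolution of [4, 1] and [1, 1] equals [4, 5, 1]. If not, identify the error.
Recompute linear convolution of [4, 1] and [1, 1]: y[0] = 4×1 = 4; y[1] = 4×1 + 1×1 = 5; y[2] = 1×1 = 1 → [4, 5, 1]. Given [4, 5, 1] matches, so answer: Yes

Yes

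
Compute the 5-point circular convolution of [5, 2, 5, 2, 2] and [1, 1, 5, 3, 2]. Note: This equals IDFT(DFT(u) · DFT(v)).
Either evaluate y[k] = Σ_j u[j]·v[(k-j) mod 5] directly, or use IDFT(DFT(u) · DFT(v)). y[0] = 5×1 + 2×2 + 5×3 + 2×5 + 2×1 = 36; y[1] = 5×1 + 2×1 + 5×2 + 2×3 + 2×5 = 33; y[2] = 5×5 + 2×1 + 5×1 + 2×2 + 2×3 = 42; y[3] = 5×3 + 2×5 + 5×1 + 2×1 + 2×2 = 36; y[4] = 5×2 + 2×3 + 5×5 + 2×1 + 2×1 = 45. Result: [36, 33, 42, 36, 45]

[36, 33, 42, 36, 45]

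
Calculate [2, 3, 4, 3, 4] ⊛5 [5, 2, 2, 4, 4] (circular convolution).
Use y[k] = Σ_j f[j]·g[(k-j) mod 5]. y[0] = 2×5 + 3×4 + 4×4 + 3×2 + 4×2 = 52; y[1] = 2×2 + 3×5 + 4×4 + 3×4 + 4×2 = 55; y[2] = 2×2 + 3×2 + 4×5 + 3×4 + 4×4 = 58; y[3] = 2×4 + 3×2 + 4×2 + 3×5 + 4×4 = 53; y[4] = 2×4 + 3×4 + 4×2 + 3×2 + 4×5 = 54. Result: [52, 55, 58, 53, 54]

[52, 55, 58, 53, 54]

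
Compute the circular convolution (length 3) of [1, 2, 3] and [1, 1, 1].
Use y[k] = Σ_j f[j]·g[(k-j) mod 3]. y[0] = 1×1 + 2×1 + 3×1 = 6; y[1] = 1×1 + 2×1 + 3×1 = 6; y[2] = 1×1 + 2×1 + 3×1 = 6. Result: [6, 6, 6]

[6, 6, 6]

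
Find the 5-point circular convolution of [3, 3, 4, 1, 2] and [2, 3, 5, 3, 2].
Use y[k] = Σ_j u[j]·v[(k-j) mod 5]. y[0] = 3×2 + 3×2 + 4×3 + 1×5 + 2×3 = 35; y[1] = 3×3 + 3×2 + 4×2 + 1×3 + 2×5 = 36; y[2] = 3×5 + 3×3 + 4×2 + 1×2 + 2×3 = 40; y[3] = 3×3 + 3×5 + 4×3 + 1×2 + 2×2 = 42; y[4] = 3×2 + 3×3 + 4×5 + 1×3 + 2×2 = 42. Result: [35, 36, 40, 42, 42]

[35, 36, 40, 42, 42]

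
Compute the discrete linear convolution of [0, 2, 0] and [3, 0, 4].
y[0] = 0×3 = 0; y[1] = 0×0 + 2×3 = 6; y[2] = 0×4 + 2×0 + 0×3 = 0; y[3] = 2×4 + 0×0 = 8; y[4] = 0×4 = 0

[0, 6, 0, 8, 0]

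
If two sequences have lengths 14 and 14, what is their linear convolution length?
Linear/full convolution length: m + n - 1 = 14 + 14 - 1 = 27

27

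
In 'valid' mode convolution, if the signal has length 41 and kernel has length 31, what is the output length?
'Valid' mode counts only positions where the kernel fully overlaps the signal: m - n + 1 = 41 - 31 + 1 = 11

11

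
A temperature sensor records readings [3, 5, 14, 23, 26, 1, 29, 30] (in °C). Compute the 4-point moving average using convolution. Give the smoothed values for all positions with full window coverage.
4-point moving average kernel = [1, 1, 1, 1]. Apply in 'valid' mode (full window coverage): avg[0] = (3 + 5 + 14 + 23) / 4 = 11.25; avg[1] = (5 + 14 + 23 + 26) / 4 = 17.0; avg[2] = (14 + 23 + 26 + 1) / 4 = 16.0; avg[3] = (23 + 26 + 1 + 29) / 4 = 19.75; avg[4] = (26 + 1 + 29 + 30) / 4 = 21.5. Smoothed values: [11.25, 17.0, 16.0, 19.75, 21.5]

[11.25, 17.0, 16.0, 19.75, 21.5]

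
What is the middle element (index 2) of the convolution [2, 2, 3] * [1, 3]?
Use y[k] = Σ_i a[i]·b[k-i] at k=2. y[2] = 2×3 + 3×1 = 9

9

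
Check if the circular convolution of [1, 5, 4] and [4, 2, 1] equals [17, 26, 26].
Recompute circular convolution of [1, 5, 4] and [4, 2, 1]: y[0] = 1×4 + 5×1 + 4×2 = 17; y[1] = 1×2 + 5×4 + 4×1 = 26; y[2] = 1×1 + 5×2 + 4×4 = 27 → [17, 26, 27]. Compare to given [17, 26, 26]: they differ at index 2: given 26, correct 27, so answer: No

No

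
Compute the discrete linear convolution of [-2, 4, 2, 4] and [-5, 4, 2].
y[0] = -2×-5 = 10; y[1] = -2×4 + 4×-5 = -28; y[2] = -2×2 + 4×4 + 2×-5 = 2; y[3] = 4×2 + 2×4 + 4×-5 = -4; y[4] = 2×2 + 4×4 = 20; y[5] = 4×2 = 8

[10, -28, 2, -4, 20, 8]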